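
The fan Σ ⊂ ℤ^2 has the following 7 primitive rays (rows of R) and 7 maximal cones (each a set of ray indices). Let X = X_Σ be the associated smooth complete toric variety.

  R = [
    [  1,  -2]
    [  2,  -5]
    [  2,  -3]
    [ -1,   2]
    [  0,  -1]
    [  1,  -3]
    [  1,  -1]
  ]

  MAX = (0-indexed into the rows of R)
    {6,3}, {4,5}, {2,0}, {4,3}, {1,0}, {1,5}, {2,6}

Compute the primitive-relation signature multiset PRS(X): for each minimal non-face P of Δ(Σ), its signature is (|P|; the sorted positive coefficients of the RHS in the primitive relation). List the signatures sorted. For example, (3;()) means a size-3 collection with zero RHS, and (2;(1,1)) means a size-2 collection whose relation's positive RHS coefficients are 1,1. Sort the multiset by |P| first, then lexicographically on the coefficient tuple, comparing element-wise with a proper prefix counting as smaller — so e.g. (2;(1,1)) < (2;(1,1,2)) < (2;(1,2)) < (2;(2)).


Σ has 14 primitive collections:

  • {0,3}:  v_{0} + v_{3} = 0 — sig = (2;())
  • {0,4}:  v_{0} + v_{4} = v_{5} — sig = (2;(1))
  • {0,5}:  v_{0} + v_{5} = v_{1} — sig = (2;(1))
  • {0,6}:  v_{0} + v_{6} = v_{2} — sig = (2;(1))
  • {1,3}:  v_{1} + v_{3} = v_{5} — sig = (2;(1))
  • {2,3}:  v_{2} + v_{3} = v_{6} — sig = (2;(1))
  • {3,5}:  v_{3} + v_{5} = v_{4} — sig = (2;(1))
  • {4,6}:  v_{4} + v_{6} = v_{0} — sig = (2;(1))
  • {1,4}:  v_{1} + v_{4} = 2·v_{5} — sig = (2;(2))
  • {2,4}:  v_{2} + v_{4} = 2·v_{0} — sig = (2;(2))
  • {5,6}:  v_{5} + v_{6} = 2·v_{0} — sig = (2;(2))
  • {1,6}:  v_{1} + v_{6} = 3·v_{0} — sig = (2;(3))
  • {2,5}:  v_{2} + v_{5} = 3·v_{0} — sig = (2;(3))
  • {1,2}:  v_{1} + v_{2} = 4·v_{0} — sig = (2;(4))

so the primitive-relation signature multiset is
{ (2;()),  (2;(1)) ×7,  (2;(2)) ×3,  (2;(3)) ×2,  (2;(4)) }


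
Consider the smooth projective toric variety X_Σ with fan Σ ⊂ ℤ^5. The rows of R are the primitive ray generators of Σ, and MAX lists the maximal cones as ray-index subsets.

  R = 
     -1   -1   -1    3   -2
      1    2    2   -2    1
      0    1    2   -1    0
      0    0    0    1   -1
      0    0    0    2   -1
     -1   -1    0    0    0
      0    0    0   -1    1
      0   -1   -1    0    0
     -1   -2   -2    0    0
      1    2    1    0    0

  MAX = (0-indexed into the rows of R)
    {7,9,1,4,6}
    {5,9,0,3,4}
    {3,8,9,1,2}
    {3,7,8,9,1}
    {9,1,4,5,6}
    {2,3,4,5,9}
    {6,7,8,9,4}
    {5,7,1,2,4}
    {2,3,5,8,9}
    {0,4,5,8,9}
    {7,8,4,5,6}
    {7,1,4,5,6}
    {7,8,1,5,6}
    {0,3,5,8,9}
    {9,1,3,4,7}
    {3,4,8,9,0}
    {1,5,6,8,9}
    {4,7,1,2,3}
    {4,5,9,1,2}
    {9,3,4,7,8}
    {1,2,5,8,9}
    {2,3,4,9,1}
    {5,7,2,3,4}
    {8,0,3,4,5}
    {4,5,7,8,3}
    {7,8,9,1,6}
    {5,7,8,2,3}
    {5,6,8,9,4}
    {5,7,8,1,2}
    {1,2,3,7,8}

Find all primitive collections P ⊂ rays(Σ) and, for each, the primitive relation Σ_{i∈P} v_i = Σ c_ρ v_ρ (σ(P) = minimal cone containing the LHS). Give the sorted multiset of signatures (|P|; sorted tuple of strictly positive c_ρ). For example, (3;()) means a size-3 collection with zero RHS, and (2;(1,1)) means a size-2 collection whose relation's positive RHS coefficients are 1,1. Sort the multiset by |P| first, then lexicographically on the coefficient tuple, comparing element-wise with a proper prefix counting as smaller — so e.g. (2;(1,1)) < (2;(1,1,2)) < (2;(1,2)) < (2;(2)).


Δ(Σ) — 10 vertices, 12 min non-faces:

  {3,6}:  v_{3} + v_{6} = 0  →  sig = (2;())
  {2,6}:  v_{2} + v_{6} = v_{1} + v_{5}  →  sig = (2;(1,1))
  {0,1}:  v_{0} + v_{1} = v_{3} + v_{5} + v_{9}  →  sig = (2;(1,1,1))
  {0,7}:  v_{0} + v_{7} = v_{3} + v_{4} + v_{8}  →  sig = (2;(1,1,1))
  {0,6}:  v_{0} + v_{6} = v_{4} + v_{5} + v_{8} + v_{9}  →  sig = (2;(1,1,1,1))
  {0,2}:  v_{0} + v_{2} = 2·v_{3} + 2·v_{5} + v_{9}  →  sig = (2;(1,2,2))
  {1,4,8}:  v_{1} + v_{4} + v_{8} = 0  →  sig = (3;())
  {5,7,9}:  v_{5} + v_{7} + v_{9} = 0  →  sig = (3;())
  {1,3,5}:  v_{1} + v_{3} + v_{5} = v_{2}  →  sig = (3;(1))
  {2,4,8}:  v_{2} + v_{4} + v_{8} = v_{3} + v_{5}  →  sig = (3;(1,1))
  {2,7,9}:  v_{2} + v_{7} + v_{9} = v_{1} + v_{3}  →  sig = (3;(1,1))
  {3,4,5,8,9}:  v_{3} + v_{4} + v_{5} + v_{8} + v_{9} = v_{0}  →  sig = (5;(1))

Hence PRS(X_Σ) =
[(2;()), (2;(1,1)), (2;(1,1,1)), (2;(1,1,1)), (2;(1,1,1,1)), (2;(1,2,2)), (3;()), (3;()), (3;(1)), (3;(1,1)), (3;(1,1)), (5;(1))]


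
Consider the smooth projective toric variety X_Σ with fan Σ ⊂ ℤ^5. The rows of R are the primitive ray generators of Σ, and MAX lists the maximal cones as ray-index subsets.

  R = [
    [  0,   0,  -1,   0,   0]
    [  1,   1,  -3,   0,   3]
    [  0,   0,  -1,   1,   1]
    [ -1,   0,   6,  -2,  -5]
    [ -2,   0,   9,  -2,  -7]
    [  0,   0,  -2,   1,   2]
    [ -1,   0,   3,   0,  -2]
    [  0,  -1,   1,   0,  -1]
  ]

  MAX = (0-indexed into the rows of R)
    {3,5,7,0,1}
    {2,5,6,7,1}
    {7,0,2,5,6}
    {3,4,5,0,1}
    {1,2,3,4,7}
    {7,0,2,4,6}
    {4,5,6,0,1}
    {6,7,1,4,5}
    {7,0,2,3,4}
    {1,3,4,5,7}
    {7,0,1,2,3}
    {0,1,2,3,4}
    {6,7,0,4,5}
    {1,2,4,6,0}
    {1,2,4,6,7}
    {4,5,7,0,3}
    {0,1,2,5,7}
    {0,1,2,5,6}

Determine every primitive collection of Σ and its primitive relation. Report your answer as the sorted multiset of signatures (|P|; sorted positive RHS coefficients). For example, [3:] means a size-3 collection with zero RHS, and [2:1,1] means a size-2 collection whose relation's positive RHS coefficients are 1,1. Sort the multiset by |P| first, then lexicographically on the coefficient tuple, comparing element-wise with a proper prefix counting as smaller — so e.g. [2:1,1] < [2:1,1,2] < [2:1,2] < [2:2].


|primitive collections| = 5. Relations:

  {3,6}:  v_{3} + v_{6} = v_{4} ; sig = [2:1]
  {2,3,5}:  v_{2} + v_{3} + v_{5} = v_{6} ; sig = [3:1]
  {2,4,5}:  v_{2} + v_{4} + v_{5} = 2·v_{6} ; sig = [3:2]
  {0,1,6,7}:  v_{0} + v_{1} + v_{6} + v_{7} = 0 ; sig = [4:]
  {0,1,4,7}:  v_{0} + v_{1} + v_{4} + v_{7} = v_{3} ; sig = [4:1]

Sorted signature multiset PRS(X):
    [2:1]
    [3:1]
    [3:2]
    [4:]
    [4:1]


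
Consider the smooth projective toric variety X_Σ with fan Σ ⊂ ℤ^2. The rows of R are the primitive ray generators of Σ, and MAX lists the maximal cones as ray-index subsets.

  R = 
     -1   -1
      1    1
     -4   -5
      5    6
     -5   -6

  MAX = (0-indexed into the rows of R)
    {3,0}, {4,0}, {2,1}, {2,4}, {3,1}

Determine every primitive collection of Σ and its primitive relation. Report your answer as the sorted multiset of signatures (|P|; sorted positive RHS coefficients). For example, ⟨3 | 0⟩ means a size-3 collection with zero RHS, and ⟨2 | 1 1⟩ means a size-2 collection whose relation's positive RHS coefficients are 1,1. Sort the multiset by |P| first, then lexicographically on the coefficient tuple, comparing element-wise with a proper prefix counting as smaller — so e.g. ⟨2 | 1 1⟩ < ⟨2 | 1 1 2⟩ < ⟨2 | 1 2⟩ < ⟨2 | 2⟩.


The 5 primitive collections of Σ (r=5, n=2):

  P={0,1}:  v_{0} + v_{1} = 0 ; sig = ⟨2 | 0⟩
  P={3,4}:  v_{3} + v_{4} = 0 ; sig = ⟨2 | 0⟩
  P={0,2}:  v_{0} + v_{2} = v_{4} ; sig = ⟨2 | 1⟩
  P={1,4}:  v_{1} + v_{4} = v_{2} ; sig = ⟨2 | 1⟩
  P={2,3}:  v_{2} + v_{3} = v_{1} ; sig = ⟨2 | 1⟩

Sorted signature multiset PRS(X):
    ⟨2 | 0⟩
    ⟨2 | 0⟩
    ⟨2 | 1⟩
    ⟨2 | 1⟩
    ⟨2 | 1⟩


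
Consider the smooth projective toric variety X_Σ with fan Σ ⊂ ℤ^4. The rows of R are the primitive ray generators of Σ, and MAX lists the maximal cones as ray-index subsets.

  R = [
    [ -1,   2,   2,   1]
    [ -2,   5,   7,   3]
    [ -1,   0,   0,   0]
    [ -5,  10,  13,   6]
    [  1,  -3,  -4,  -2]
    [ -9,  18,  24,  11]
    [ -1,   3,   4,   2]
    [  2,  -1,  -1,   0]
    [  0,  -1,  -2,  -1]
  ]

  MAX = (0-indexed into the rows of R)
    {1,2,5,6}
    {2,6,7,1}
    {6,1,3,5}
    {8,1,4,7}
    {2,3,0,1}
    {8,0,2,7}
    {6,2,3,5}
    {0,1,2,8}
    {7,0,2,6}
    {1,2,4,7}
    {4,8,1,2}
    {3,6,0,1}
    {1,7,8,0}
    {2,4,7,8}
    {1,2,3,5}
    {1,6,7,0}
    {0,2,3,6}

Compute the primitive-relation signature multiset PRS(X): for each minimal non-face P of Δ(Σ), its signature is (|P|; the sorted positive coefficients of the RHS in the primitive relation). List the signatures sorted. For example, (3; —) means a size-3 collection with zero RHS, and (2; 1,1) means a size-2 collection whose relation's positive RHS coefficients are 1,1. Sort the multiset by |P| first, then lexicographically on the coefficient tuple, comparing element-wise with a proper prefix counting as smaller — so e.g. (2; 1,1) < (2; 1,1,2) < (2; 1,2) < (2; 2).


Σ has 14 primitive collections:

  • {4,6}:  v_{4} + v_{6} = 0  so sig = (2; —)
  • {0,4}:  v_{0} + v_{4} = v_{8}  so sig = (2; 1)
  • {6,8}:  v_{6} + v_{8} = v_{0}  so sig = (2; 1)
  • {3,4}:  v_{3} + v_{4} = v_{0} + v_{1} + v_{2}  so sig = (2; 1,1,1)
  • {4,5}:  v_{4} + v_{5} = v_{1} + v_{2} + v_{3}  so sig = (2; 1,1,1)
  • {5,8}:  v_{5} + v_{8} = v_{0} + v_{1} + v_{2} + v_{3}  so sig = (2; 1,1,1,1)
  • {3,8}:  v_{3} + v_{8} = 2·v_{0} + v_{1} + v_{2}  so sig = (2; 1,1,2)
  • {5,7}:  v_{5} + v_{7} = v_{1} + v_{2} + 4·v_{6}  so sig = (2; 1,1,4)
  • {0,5}:  v_{0} + v_{5} = 2·v_{3}  so sig = (2; 2)
  • {3,7}:  v_{3} + v_{7} = 3·v_{6}  so sig = (2; 3)
  • {0,1,2,6}:  v_{0} + v_{1} + v_{2} + v_{6} = v_{3}  so sig = (4; 1)
  • {1,2,3,6}:  v_{1} + v_{2} + v_{3} + v_{6} = v_{5}  so sig = (4; 1)
  • {1,2,7,8}:  v_{1} + v_{2} + v_{7} + v_{8} = v_{6}  so sig = (4; 1)
  • {0,1,2,7}:  v_{0} + v_{1} + v_{2} + v_{7} = 2·v_{6}  so sig = (4; 2)

Hence PRS(X_Σ) =
    |P|=2: 10 collections, coeffs (), (1), (1), (1,1,1), (1,1,1), (1,1,1,1), (1,1,2), (1,1,4), (2), (3)
    |P|=4: 4 collections, coeffs (1), (1), (1), (2)


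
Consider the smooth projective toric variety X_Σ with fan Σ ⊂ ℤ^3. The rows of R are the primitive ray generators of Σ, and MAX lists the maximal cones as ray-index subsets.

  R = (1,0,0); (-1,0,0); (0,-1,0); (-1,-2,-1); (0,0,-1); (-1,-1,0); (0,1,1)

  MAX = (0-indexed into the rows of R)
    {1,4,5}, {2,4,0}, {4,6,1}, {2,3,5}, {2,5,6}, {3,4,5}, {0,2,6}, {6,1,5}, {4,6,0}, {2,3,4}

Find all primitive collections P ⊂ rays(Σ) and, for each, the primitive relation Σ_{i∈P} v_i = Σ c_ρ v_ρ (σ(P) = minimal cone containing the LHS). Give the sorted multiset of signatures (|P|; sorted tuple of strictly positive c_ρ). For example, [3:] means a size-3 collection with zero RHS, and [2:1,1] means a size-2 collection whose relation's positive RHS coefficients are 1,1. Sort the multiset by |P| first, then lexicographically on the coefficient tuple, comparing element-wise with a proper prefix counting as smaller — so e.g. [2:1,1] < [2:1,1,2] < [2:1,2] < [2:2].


9 collections generate NE(X_Σ); each relation:

  P={0,1}:  v_{0} + v_{1} = 0 ; sig = [2:]
  P={0,5}:  v_{0} + v_{5} = v_{2} ; sig = [2:1]
  P={1,2}:  v_{1} + v_{2} = v_{5} ; sig = [2:1]
  P={3,6}:  v_{3} + v_{6} = v_{5} ; sig = [2:1]
  P={0,3}:  v_{0} + v_{3} = 2·v_{2} + v_{4} ; sig = [2:1,2]
  P={1,3}:  v_{1} + v_{3} = v_{4} + 2·v_{5} ; sig = [2:1,2]
  P={2,4,6}:  v_{2} + v_{4} + v_{6} = 0 ; sig = [3:]
  P={2,4,5}:  v_{2} + v_{4} + v_{5} = v_{3} ; sig = [3:1]
  P={4,5,6}:  v_{4} + v_{5} + v_{6} = v_{1} ; sig = [3:1]

Hence PRS(X_Σ) =
{ [2:],  [2:1] ×3,  [2:1,2] ×2,  [3:],  [3:1] ×2 }


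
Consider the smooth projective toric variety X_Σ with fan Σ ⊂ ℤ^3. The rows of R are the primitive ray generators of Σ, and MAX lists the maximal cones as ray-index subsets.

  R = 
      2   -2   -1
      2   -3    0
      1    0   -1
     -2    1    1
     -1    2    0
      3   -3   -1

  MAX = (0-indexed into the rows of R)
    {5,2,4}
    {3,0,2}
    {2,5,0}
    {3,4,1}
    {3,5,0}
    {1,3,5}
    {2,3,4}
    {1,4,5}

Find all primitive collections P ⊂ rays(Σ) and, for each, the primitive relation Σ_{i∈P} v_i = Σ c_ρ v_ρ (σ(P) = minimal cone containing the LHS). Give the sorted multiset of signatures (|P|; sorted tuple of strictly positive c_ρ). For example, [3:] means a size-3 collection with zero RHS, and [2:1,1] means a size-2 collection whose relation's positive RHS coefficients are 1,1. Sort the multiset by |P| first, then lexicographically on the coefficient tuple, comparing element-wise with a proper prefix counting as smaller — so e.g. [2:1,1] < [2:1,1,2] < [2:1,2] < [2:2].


5 collections generate NE(X_Σ); each relation:

  {0,4}:  v_{0} + v_{4} = v_{2}  ⟹  sig = [2:1]
  {1,2}:  v_{1} + v_{2} = v_{5}  ⟹  sig = [2:1]
  {0,1}:  v_{0} + v_{1} = v_{3} + 2·v_{5}  ⟹  sig = [2:1,2]
  {3,4,5}:  v_{3} + v_{4} + v_{5} = 0  ⟹  sig = [3:]
  {2,3,5}:  v_{2} + v_{3} + v_{5} = v_{0}  ⟹  sig = [3:1]

Signatures (|P|; sorted positive RHS coefficients), sorted:
    [2:1]
    [2:1]
    [2:1,2]
    [3:]
    [3:1]


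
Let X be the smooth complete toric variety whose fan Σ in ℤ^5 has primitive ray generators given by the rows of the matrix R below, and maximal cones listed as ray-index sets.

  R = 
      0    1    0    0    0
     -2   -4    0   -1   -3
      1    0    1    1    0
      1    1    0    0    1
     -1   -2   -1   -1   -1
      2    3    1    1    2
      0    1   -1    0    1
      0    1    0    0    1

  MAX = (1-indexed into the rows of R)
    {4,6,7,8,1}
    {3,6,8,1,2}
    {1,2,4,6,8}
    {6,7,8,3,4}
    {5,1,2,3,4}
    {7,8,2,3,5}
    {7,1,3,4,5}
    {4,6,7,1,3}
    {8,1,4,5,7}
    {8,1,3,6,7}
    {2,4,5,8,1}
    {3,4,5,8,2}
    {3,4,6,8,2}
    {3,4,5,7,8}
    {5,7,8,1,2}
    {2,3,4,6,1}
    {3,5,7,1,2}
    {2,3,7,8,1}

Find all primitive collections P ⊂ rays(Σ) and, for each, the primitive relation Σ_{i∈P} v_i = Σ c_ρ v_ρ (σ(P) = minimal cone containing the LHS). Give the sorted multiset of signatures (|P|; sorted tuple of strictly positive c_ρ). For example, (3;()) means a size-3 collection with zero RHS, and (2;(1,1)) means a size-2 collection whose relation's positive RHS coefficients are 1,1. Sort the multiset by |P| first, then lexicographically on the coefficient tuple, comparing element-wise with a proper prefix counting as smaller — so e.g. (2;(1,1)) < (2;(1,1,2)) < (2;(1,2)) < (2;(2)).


Δ(Σ) — 8 vertices, 5 min non-faces:

  {5,6}:  v_{5} + v_{6} = v_{4}  ⇒ sig = (2;(1))
  {2,6,7}:  v_{2} + v_{6} + v_{7} = 0  ⇒ sig = (3;())
  {2,4,7}:  v_{2} + v_{4} + v_{7} = v_{5}  ⇒ sig = (3;(1))
  {1,3,5,8}:  v_{1} + v_{3} + v_{5} + v_{8} = 0  ⇒ sig = (4;())
  {1,3,4,8}:  v_{1} + v_{3} + v_{4} + v_{8} = v_{6}  ⇒ sig = (4;(1))

so the primitive-relation signature multiset is
    (2;(1))
    (3;())
    (3;(1))
    (4;())
    (4;(1))


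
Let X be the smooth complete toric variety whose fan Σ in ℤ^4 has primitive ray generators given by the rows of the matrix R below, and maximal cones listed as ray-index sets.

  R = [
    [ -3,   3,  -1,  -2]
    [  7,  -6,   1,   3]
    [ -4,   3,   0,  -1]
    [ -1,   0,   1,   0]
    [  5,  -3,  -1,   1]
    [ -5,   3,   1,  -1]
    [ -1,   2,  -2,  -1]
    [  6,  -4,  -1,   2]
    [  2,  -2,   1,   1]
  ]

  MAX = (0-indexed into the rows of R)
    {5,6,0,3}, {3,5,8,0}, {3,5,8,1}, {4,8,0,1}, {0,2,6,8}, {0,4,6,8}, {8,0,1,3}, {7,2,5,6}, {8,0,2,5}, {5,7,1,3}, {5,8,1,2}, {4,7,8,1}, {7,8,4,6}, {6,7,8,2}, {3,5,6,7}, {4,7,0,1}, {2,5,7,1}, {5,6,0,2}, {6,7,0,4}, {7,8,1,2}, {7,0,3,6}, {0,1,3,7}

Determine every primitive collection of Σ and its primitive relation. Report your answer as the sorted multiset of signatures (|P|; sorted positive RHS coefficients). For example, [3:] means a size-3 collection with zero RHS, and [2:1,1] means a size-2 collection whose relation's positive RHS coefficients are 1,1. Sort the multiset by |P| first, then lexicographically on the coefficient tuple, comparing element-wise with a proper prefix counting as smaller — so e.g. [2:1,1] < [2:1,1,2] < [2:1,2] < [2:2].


Primitive collections (14):

  • {4,5}:  v_{4} + v_{5} = 0  ⟹  sig = [2:]
  • {1,6}:  v_{1} + v_{6} = v_{7}  ⟹  sig = [2:1]
  • {2,3}:  v_{2} + v_{3} = v_{5}  ⟹  sig = [2:1]
  • {2,4}:  v_{2} + v_{4} = v_{6} + v_{8}  ⟹  sig = [2:1,1]
  • {3,4}:  v_{3} + v_{4} = v_{0} + v_{1}  ⟹  sig = [2:1,1]
  • {0,1,2}:  v_{0} + v_{1} + v_{2} = 0  ⟹  sig = [3:]
  • {3,6,8}:  v_{3} + v_{6} + v_{8} = 0  ⟹  sig = [3:]
  • {0,1,5}:  v_{0} + v_{1} + v_{5} = v_{3}  ⟹  sig = [3:1]
  • {0,2,7}:  v_{0} + v_{2} + v_{7} = v_{6}  ⟹  sig = [3:1]
  • {0,7,8}:  v_{0} + v_{7} + v_{8} = v_{4}  ⟹  sig = [3:1]
  • {3,7,8}:  v_{3} + v_{7} + v_{8} = v_{1}  ⟹  sig = [3:1]
  • {5,6,8}:  v_{5} + v_{6} + v_{8} = v_{2}  ⟹  sig = [3:1]
  • {0,5,7}:  v_{0} + v_{5} + v_{7} = v_{3} + v_{6}  ⟹  sig = [3:1,1]
  • {5,7,8}:  v_{5} + v_{7} + v_{8} = v_{1} + v_{2}  ⟹  sig = [3:1,1]

Hence PRS(X_Σ) =
[[2:], [2:1], [2:1], [2:1,1], [2:1,1], [3:], [3:], [3:1], [3:1], [3:1], [3:1], [3:1], [3:1,1], [3:1,1]]


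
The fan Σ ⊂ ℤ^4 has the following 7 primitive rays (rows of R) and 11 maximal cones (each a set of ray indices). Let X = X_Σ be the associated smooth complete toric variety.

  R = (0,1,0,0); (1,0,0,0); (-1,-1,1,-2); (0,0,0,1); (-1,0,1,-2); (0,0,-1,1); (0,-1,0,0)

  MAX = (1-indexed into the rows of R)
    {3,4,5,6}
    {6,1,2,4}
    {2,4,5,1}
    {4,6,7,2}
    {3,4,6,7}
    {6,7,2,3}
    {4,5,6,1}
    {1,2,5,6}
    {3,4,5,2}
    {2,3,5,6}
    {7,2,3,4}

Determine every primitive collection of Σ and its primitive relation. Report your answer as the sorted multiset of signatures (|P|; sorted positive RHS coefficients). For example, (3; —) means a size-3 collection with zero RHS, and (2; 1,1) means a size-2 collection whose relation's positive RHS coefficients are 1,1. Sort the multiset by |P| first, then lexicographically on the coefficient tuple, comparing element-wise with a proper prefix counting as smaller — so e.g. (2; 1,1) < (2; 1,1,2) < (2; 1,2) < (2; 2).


Σ has 5 primitive collections:

  {1,7}:  v_{1} + v_{7} = 0  ⇒ sig = (2; —)
  {1,3}:  v_{1} + v_{3} = v_{5}  ⇒ sig = (2; 1)
  {5,7}:  v_{5} + v_{7} = v_{3}  ⇒ sig = (2; 1)
  {2,4,5,6}:  v_{2} + v_{4} + v_{5} + v_{6} = 0  ⇒ sig = (4; —)
  {2,3,4,6}:  v_{2} + v_{3} + v_{4} + v_{6} = v_{7}  ⇒ sig = (4; 1)

Hence PRS(X_Σ) =
    (2; —)
    (2; 1)
    (2; 1)
    (4; —)
    (4; 1)


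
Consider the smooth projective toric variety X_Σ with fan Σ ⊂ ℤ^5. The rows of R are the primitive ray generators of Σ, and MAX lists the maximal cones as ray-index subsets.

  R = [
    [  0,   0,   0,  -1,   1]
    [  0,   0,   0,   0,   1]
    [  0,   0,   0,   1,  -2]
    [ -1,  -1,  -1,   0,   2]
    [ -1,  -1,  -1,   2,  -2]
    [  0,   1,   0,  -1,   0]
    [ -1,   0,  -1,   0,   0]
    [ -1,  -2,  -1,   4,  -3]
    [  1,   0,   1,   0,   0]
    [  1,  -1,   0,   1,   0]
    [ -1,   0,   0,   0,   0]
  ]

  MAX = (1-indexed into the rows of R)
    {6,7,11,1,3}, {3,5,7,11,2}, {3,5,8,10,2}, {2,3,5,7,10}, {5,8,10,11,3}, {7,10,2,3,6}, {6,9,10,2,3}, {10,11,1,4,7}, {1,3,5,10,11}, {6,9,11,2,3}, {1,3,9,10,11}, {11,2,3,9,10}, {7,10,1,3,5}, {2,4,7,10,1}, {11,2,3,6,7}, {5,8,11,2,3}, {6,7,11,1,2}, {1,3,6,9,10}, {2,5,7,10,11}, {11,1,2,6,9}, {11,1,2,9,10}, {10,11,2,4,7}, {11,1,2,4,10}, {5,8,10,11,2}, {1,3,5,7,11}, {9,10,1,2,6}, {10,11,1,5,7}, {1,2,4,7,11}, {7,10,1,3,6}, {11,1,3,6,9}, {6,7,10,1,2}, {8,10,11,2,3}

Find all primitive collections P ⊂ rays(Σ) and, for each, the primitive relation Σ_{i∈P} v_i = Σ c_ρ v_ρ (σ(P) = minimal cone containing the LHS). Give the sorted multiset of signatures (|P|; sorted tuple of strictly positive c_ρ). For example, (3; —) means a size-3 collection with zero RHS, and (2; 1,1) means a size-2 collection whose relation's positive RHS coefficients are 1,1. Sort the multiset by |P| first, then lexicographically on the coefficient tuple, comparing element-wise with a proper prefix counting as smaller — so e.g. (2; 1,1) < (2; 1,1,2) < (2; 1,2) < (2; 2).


18 collections generate NE(X_Σ); each relation:

  • {7,9}:  v_{7} + v_{9} = 0  ⟹  sig = (2; —)
  • {5,6}:  v_{5} + v_{6} = v_{3} + v_{7}  ⟹  sig = (2; 1,1)
  • {1,8}:  v_{1} + v_{8} = v_{5} + v_{10} + v_{11}  ⟹  sig = (2; 1,1,1)
  • {3,4}:  v_{3} + v_{4} = v_{7} + v_{10} + v_{11}  ⟹  sig = (2; 1,1,1)
  • {4,6}:  v_{4} + v_{6} = v_{1} + v_{2} + v_{7}  ⟹  sig = (2; 1,1,1)
  • {5,9}:  v_{5} + v_{9} = v_{3} + v_{10} + v_{11}  ⟹  sig = (2; 1,1,1)
  • {6,8}:  v_{6} + v_{8} = v_{2} + v_{3} + v_{5}  ⟹  sig = (2; 1,1,1)
  • {4,9}:  v_{4} + v_{9} = v_{1} + v_{2} + v_{10} + v_{11}  ⟹  sig = (2; 1,1,1,1)
  • {4,8}:  v_{4} + v_{8} = v_{2} + v_{5} + v_{7} + 2·v_{10} + 2·v_{11}  ⟹  sig = (2; 1,1,1,2,2)
  • {7,8}:  v_{7} + v_{8} = v_{2} + 2·v_{5}  ⟹  sig = (2; 1,2)
  • {8,9}:  v_{8} + v_{9} = v_{2} + 2·v_{3} + 2·v_{10} + 2·v_{11}  ⟹  sig = (2; 1,2,2,2)
  • {4,5}:  v_{4} + v_{5} = 2·v_{7} + 2·v_{10} + 2·v_{11}  ⟹  sig = (2; 2,2,2)
  • {1,2,3}:  v_{1} + v_{2} + v_{3} = 0  ⟹  sig = (3; —)
  • {6,10,11}:  v_{6} + v_{10} + v_{11} = 0  ⟹  sig = (3; —)
  • {1,2,5}:  v_{1} + v_{2} + v_{5} = v_{7} + v_{10} + v_{11}  ⟹  sig = (3; 1,1,1)
  • {3,7,10,11}:  v_{3} + v_{7} + v_{10} + v_{11} = v_{5}  ⟹  sig = (4; 1)
  • {1,2,7,10,11}:  v_{1} + v_{2} + v_{7} + v_{10} + v_{11} = v_{4}  ⟹  sig = (5; 1)
  • {2,3,5,10,11}:  v_{2} + v_{3} + v_{5} + v_{10} + v_{11} = v_{8}  ⟹  sig = (5; 1)

Signatures (|P|; sorted positive RHS coefficients), sorted:
[(2; —), (2; 1,1), (2; 1,1,1), (2; 1,1,1), (2; 1,1,1), (2; 1,1,1), (2; 1,1,1), (2; 1,1,1,1), (2; 1,1,1,2,2), (2; 1,2), (2; 1,2,2,2), (2; 2,2,2), (3; —), (3; —), (3; 1,1,1), (4; 1), (5; 1), (5; 1)]


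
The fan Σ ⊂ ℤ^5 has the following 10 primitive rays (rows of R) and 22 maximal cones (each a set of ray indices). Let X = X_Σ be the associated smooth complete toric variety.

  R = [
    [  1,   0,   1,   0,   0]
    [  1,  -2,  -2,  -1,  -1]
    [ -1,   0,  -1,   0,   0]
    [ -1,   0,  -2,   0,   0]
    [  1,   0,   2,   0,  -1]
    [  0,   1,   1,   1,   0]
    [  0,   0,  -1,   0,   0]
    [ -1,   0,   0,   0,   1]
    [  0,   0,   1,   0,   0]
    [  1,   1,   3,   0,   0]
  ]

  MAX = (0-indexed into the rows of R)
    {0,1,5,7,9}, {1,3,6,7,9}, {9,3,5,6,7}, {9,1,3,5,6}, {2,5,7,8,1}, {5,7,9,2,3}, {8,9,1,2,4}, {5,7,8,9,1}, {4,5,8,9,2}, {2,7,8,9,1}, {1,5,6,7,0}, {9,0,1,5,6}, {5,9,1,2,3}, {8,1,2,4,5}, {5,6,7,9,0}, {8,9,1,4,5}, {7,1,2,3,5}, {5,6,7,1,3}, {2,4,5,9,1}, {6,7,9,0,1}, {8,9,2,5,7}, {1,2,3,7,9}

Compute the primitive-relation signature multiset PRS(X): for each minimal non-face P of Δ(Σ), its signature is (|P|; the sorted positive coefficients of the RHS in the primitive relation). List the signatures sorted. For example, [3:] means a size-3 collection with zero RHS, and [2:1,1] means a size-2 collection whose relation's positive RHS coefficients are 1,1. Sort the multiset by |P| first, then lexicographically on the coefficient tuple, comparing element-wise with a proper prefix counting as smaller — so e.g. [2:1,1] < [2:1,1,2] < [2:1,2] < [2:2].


Primitive collections (14):

  • {0,2}:  v_{0} + v_{2} = 0 — sig = [2:]
  • {6,8}:  v_{6} + v_{8} = 0 — sig = [2:]
  • {0,3}:  v_{0} + v_{3} = v_{6} — sig = [2:1]
  • {2,6}:  v_{2} + v_{6} = v_{3} — sig = [2:1]
  • {3,8}:  v_{3} + v_{8} = v_{2} — sig = [2:1]
  • {0,4}:  v_{0} + v_{4} = v_{1} + v_{5} + v_{8} + v_{9} — sig = [2:1,1,1,1]
  • {0,8}:  v_{0} + v_{8} = v_{1} + v_{5} + v_{7} + v_{9} — sig = [2:1,1,1,1]
  • {4,6}:  v_{4} + v_{6} = v_{1} + v_{2} + v_{5} + v_{9} — sig = [2:1,1,1,1]
  • {3,4}:  v_{3} + v_{4} = v_{1} + 2·v_{2} + v_{5} + v_{9} — sig = [2:1,1,1,2]
  • {4,7}:  v_{4} + v_{7} = 2·v_{8} — sig = [2:2]
  • {1,3,5,7,9}:  v_{1} + v_{3} + v_{5} + v_{7} + v_{9} = 0 — sig = [5:]
  • {1,2,5,7,9}:  v_{1} + v_{2} + v_{5} + v_{7} + v_{9} = v_{8} — sig = [5:1]
  • {1,2,5,8,9}:  v_{1} + v_{2} + v_{5} + v_{8} + v_{9} = v_{4} — sig = [5:1]
  • {1,5,6,7,9}:  v_{1} + v_{5} + v_{6} + v_{7} + v_{9} = v_{0} — sig = [5:1]

so the primitive-relation signature multiset is
[[2:], [2:], [2:1], [2:1], [2:1], [2:1,1,1,1], [2:1,1,1,1], [2:1,1,1,1], [2:1,1,1,2], [2:2], [5:], [5:1], [5:1], [5:1]]


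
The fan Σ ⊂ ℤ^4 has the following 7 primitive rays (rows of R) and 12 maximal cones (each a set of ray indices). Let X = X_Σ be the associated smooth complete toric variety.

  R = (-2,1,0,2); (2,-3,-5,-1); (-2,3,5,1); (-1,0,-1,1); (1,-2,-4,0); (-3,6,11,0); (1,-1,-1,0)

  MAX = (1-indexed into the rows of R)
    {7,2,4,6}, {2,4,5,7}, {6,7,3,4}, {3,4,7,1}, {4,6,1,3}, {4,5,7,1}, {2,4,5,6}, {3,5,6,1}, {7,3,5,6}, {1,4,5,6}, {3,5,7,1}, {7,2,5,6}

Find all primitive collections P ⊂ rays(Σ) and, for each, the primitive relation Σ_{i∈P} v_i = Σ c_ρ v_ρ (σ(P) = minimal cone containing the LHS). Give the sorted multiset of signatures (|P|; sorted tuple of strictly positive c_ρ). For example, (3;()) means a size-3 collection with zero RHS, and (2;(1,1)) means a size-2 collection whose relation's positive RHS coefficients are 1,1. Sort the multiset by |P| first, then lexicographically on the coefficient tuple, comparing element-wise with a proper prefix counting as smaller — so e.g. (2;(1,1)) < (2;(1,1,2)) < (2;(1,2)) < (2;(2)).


Minimal non-faces — 5 found among 7 rays, 12 max cones:

  • {2,3}:  v_{2} + v_{3} = 0  so sig = (2;())
  • {1,2}:  v_{1} + v_{2} = v_{4} + v_{5}  so sig = (2;(1,1))
  • {3,4,5}:  v_{3} + v_{4} + v_{5} = v_{1}  so sig = (3;(1))
  • {1,6,7}:  v_{1} + v_{6} + v_{7} = 2·v_{3}  so sig = (3;(2))
  • {4,5,6,7}:  v_{4} + v_{5} + v_{6} + v_{7} = v_{3}  so sig = (4;(1))

Sorted signature multiset PRS(X):
    (2;())
    (2;(1,1))
    (3;(1))
    (3;(2))
    (4;(1))


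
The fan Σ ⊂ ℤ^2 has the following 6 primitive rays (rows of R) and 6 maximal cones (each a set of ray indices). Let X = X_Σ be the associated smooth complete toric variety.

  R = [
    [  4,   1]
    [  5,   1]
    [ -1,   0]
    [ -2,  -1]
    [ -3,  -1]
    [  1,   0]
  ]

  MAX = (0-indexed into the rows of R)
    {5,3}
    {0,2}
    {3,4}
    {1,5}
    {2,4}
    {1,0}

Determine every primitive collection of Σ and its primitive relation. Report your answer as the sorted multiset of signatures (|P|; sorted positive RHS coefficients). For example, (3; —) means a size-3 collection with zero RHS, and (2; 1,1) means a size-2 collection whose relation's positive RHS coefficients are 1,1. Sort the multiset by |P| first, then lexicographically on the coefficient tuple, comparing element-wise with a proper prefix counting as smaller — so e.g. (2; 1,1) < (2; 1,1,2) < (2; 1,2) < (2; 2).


9 collections generate NE(X_Σ); each relation:

  P={2,5}:  v_{2} + v_{5} = 0  ⇒ sig = (2; —)
  P={0,4}:  v_{0} + v_{4} = v_{5}  ⇒ sig = (2; 1)
  P={0,5}:  v_{0} + v_{5} = v_{1}  ⇒ sig = (2; 1)
  P={1,2}:  v_{1} + v_{2} = v_{0}  ⇒ sig = (2; 1)
  P={2,3}:  v_{2} + v_{3} = v_{4}  ⇒ sig = (2; 1)
  P={4,5}:  v_{4} + v_{5} = v_{3}  ⇒ sig = (2; 1)
  P={0,3}:  v_{0} + v_{3} = 2·v_{5}  ⇒ sig = (2; 2)
  P={1,4}:  v_{1} + v_{4} = 2·v_{5}  ⇒ sig = (2; 2)
  P={1,3}:  v_{1} + v_{3} = 3·v_{5}  ⇒ sig = (2; 3)

Sorted signature multiset PRS(X):
    (2; —)
    (2; 1)
    (2; 1)
    (2; 1)
    (2; 1)
    (2; 1)
    (2; 2)
    (2; 2)
    (2; 3)


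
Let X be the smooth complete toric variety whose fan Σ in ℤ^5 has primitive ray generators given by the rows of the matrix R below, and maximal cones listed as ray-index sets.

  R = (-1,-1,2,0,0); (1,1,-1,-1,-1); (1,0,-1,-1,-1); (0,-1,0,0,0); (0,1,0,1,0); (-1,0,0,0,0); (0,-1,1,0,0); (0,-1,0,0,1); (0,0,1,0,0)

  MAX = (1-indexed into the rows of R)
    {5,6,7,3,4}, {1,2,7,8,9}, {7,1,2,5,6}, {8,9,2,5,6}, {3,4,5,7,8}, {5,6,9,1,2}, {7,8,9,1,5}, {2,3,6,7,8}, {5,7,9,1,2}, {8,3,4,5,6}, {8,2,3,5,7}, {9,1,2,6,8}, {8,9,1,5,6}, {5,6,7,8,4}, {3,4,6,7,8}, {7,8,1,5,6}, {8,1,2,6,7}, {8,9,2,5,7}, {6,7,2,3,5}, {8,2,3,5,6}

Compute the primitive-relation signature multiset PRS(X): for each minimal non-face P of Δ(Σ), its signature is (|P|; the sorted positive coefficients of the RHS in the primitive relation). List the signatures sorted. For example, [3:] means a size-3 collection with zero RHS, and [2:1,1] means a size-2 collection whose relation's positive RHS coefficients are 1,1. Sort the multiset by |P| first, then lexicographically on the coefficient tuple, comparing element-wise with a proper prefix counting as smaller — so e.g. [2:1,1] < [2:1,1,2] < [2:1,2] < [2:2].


Minimal non-faces — 9 found among 9 rays, 20 max cones:

  • {2,4}:  v_{2} + v_{4} = v_{3}  so sig = [2:1]
  • {4,9}:  v_{4} + v_{9} = v_{7}  so sig = [2:1]
  • {3,9}:  v_{3} + v_{9} = v_{2} + v_{7}  so sig = [2:1,1]
  • {1,3}:  v_{1} + v_{3} = v_{2} + v_{6} + 2·v_{7}  so sig = [2:1,1,2]
  • {1,4}:  v_{1} + v_{4} = v_{6} + 2·v_{7}  so sig = [2:1,2]
  • {6,7,9}:  v_{6} + v_{7} + v_{9} = v_{1}  so sig = [3:1]
  • {1,2,5,8}:  v_{1} + v_{2} + v_{5} + v_{8} = v_{9}  so sig = [4:1]
  • {2,5,6,7,8}:  v_{2} + v_{5} + v_{6} + v_{7} + v_{8} = 0  so sig = [5:]
  • {3,5,6,7,8}:  v_{3} + v_{5} + v_{6} + v_{7} + v_{8} = v_{4}  so sig = [5:1]

Hence PRS(X_Σ) =
[[2:1], [2:1], [2:1,1], [2:1,1,2], [2:1,2], [3:1], [4:1], [5:], [5:1]]


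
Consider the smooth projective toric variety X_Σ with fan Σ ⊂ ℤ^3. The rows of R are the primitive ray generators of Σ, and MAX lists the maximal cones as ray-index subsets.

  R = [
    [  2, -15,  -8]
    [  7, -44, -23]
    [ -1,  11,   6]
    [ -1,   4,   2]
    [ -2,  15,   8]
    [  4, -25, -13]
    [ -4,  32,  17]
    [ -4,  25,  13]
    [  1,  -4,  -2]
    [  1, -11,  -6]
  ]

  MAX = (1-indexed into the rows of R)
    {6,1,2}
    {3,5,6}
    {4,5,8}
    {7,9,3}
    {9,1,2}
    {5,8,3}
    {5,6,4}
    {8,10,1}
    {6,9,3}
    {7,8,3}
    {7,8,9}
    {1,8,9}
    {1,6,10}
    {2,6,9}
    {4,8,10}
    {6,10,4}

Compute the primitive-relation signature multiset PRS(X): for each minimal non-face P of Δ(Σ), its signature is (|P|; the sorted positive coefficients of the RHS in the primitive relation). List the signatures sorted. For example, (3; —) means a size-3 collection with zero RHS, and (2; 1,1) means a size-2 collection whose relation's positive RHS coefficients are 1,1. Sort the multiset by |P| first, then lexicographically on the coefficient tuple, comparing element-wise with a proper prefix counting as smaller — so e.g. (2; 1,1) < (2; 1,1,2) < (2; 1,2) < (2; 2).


Σ has 23 primitive collections:

  P = {1,5}:  v_{1} + v_{5} = 0  ⟹  sig = (2; —)
  P = {3,10}:  v_{3} + v_{10} = 0  ⟹  sig = (2; —)
  P = {4,9}:  v_{4} + v_{9} = 0  ⟹  sig = (2; —)
  P = {6,8}:  v_{6} + v_{8} = 0  ⟹  sig = (2; —)
  P = {1,3}:  v_{1} + v_{3} = v_{9}  ⟹  sig = (2; 1)
  P = {1,4}:  v_{1} + v_{4} = v_{10}  ⟹  sig = (2; 1)
  P = {3,4}:  v_{3} + v_{4} = v_{5}  ⟹  sig = (2; 1)
  P = {5,9}:  v_{5} + v_{9} = v_{3}  ⟹  sig = (2; 1)
  P = {5,10}:  v_{5} + v_{10} = v_{4}  ⟹  sig = (2; 1)
  P = {9,10}:  v_{9} + v_{10} = v_{1}  ⟹  sig = (2; 1)
  P = {2,4}:  v_{2} + v_{4} = v_{1} + v_{6}  ⟹  sig = (2; 1,1)
  P = {2,5}:  v_{2} + v_{5} = v_{6} + v_{9}  ⟹  sig = (2; 1,1)
  P = {2,8}:  v_{2} + v_{8} = v_{1} + v_{9}  ⟹  sig = (2; 1,1)
  P = {4,7}:  v_{4} + v_{7} = v_{3} + v_{8}  ⟹  sig = (2; 1,1)
  P = {6,7}:  v_{6} + v_{7} = v_{3} + v_{9}  ⟹  sig = (2; 1,1)
  P = {7,10}:  v_{7} + v_{10} = v_{8} + v_{9}  ⟹  sig = (2; 1,1)
  P = {1,7}:  v_{1} + v_{7} = v_{8} + 2·v_{9}  ⟹  sig = (2; 1,2)
  P = {2,3}:  v_{2} + v_{3} = v_{6} + 2·v_{9}  ⟹  sig = (2; 1,2)
  P = {2,10}:  v_{2} + v_{10} = 2·v_{1} + v_{6}  ⟹  sig = (2; 1,2)
  P = {5,7}:  v_{5} + v_{7} = 2·v_{3} + v_{8}  ⟹  sig = (2; 1,2)
  P = {2,7}:  v_{2} + v_{7} = 3·v_{9}  ⟹  sig = (2; 3)
  P = {1,6,9}:  v_{1} + v_{6} + v_{9} = v_{2}  ⟹  sig = (3; 1)
  P = {3,8,9}:  v_{3} + v_{8} + v_{9} = v_{7}  ⟹  sig = (3; 1)

Hence PRS(X_Σ) =
{ (2; —) ×4,  (2; 1) ×6,  (2; 1,1) ×6,  (2; 1,2) ×4,  (2; 3),  (3; 1) ×2 }


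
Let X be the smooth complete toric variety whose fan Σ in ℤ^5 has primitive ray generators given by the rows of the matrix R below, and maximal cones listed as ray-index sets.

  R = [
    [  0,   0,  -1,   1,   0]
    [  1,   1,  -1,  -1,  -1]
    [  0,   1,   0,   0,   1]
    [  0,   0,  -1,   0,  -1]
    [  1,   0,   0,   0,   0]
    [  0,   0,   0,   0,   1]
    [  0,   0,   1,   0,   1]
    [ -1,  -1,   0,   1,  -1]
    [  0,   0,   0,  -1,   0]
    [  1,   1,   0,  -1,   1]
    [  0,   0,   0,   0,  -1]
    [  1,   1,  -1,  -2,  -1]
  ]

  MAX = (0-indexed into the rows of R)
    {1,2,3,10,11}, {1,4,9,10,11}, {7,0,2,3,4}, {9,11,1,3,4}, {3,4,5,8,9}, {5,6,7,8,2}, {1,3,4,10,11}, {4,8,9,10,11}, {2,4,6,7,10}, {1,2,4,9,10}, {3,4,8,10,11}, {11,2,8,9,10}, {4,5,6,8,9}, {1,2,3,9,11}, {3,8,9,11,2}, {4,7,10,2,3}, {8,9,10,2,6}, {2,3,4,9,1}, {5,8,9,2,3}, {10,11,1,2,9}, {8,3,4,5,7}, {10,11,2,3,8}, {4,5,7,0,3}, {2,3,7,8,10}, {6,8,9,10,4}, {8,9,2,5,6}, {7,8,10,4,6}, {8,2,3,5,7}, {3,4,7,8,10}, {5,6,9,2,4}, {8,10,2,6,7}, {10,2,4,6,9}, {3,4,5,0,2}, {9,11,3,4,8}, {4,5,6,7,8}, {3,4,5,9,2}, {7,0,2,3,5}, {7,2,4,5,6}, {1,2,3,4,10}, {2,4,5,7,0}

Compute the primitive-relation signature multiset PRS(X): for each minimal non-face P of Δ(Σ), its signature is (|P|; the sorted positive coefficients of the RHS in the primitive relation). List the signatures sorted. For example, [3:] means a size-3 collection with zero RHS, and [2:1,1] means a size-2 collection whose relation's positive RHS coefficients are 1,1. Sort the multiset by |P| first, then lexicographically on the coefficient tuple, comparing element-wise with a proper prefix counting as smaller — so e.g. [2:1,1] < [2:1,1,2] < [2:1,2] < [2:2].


The 20 primitive collections of Σ (r=12, n=5):

  P = {3,6}:  v_{3} + v_{6} = 0  so sig = [2:]
  P = {5,10}:  v_{5} + v_{10} = 0  so sig = [2:]
  P = {7,9}:  v_{7} + v_{9} = 0  so sig = [2:]
  P = {1,8}:  v_{1} + v_{8} = v_{11}  so sig = [2:1]
  P = {0,8}:  v_{0} + v_{8} = v_{3} + v_{5}  so sig = [2:1,1]
  P = {1,5}:  v_{1} + v_{5} = v_{3} + v_{9}  so sig = [2:1,1]
  P = {1,6}:  v_{1} + v_{6} = v_{9} + v_{10}  so sig = [2:1,1]
  P = {1,7}:  v_{1} + v_{7} = v_{3} + v_{10}  so sig = [2:1,1]
  P = {5,11}:  v_{5} + v_{11} = v_{3} + v_{8} + v_{9}  so sig = [2:1,1,1]
  P = {6,11}:  v_{6} + v_{11} = v_{8} + v_{9} + v_{10}  so sig = [2:1,1,1]
  P = {7,11}:  v_{7} + v_{11} = v_{3} + v_{8} + v_{10}  so sig = [2:1,1,1]
  P = {0,6}:  v_{0} + v_{6} = v_{2} + v_{4} + v_{5} + v_{7}  so sig = [2:1,1,1,1]
  P = {0,9}:  v_{0} + v_{9} = v_{2} + v_{3} + v_{4} + v_{5}  so sig = [2:1,1,1,1]
  P = {0,10}:  v_{0} + v_{10} = v_{2} + v_{3} + v_{4} + v_{7}  so sig = [2:1,1,1,1]
  P = {0,1}:  v_{0} + v_{1} = v_{2} + 2·v_{3} + v_{4}  so sig = [2:1,1,2]
  P = {0,11}:  v_{0} + v_{11} = 2·v_{3} + v_{9}  so sig = [2:1,2]
  P = {2,4,8}:  v_{2} + v_{4} + v_{8} = v_{9}  so sig = [3:1]
  P = {3,9,10}:  v_{3} + v_{9} + v_{10} = v_{1}  so sig = [3:1]
  P = {2,4,11}:  v_{2} + v_{4} + v_{11} = v_{1} + v_{9}  so sig = [3:1,1]
  P = {2,3,4,5,7}:  v_{2} + v_{3} + v_{4} + v_{5} + v_{7} = v_{0}  so sig = [5:1]

Sorted signature multiset PRS(X):
    [2:]
    [2:]
    [2:]
    [2:1]
    [2:1,1]
    [2:1,1]
    [2:1,1]
    [2:1,1]
    [2:1,1,1]
    [2:1,1,1]
    [2:1,1,1]
    [2:1,1,1,1]
    [2:1,1,1,1]
    [2:1,1,1,1]
    [2:1,1,2]
    [2:1,2]
    [3:1]
    [3:1]
    [3:1,1]
    [5:1]


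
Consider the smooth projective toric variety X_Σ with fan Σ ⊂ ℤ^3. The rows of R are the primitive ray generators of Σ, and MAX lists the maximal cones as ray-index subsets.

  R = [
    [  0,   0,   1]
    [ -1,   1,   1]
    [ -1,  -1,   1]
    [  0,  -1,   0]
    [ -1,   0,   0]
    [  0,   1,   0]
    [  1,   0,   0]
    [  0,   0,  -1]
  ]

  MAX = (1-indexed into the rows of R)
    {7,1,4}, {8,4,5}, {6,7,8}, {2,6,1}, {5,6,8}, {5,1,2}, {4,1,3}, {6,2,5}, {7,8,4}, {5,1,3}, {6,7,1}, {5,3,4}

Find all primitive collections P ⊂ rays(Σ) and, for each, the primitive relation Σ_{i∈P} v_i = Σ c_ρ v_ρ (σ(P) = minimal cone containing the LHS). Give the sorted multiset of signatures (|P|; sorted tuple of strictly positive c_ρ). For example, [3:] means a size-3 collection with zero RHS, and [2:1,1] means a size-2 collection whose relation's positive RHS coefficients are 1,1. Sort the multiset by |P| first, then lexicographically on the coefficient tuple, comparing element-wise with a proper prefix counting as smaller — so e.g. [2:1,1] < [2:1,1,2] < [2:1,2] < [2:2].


|primitive collections| = 12. Relations:

  • {1,8}:  v_{1} + v_{8} = 0  ⟹  sig = [2:]
  • {4,6}:  v_{4} + v_{6} = 0  ⟹  sig = [2:]
  • {5,7}:  v_{5} + v_{7} = 0  ⟹  sig = [2:]
  • {2,4}:  v_{2} + v_{4} = v_{1} + v_{5}  ⟹  sig = [2:1,1]
  • {2,7}:  v_{2} + v_{7} = v_{1} + v_{6}  ⟹  sig = [2:1,1]
  • {2,8}:  v_{2} + v_{8} = v_{5} + v_{6}  ⟹  sig = [2:1,1]
  • {3,6}:  v_{3} + v_{6} = v_{1} + v_{5}  ⟹  sig = [2:1,1]
  • {3,7}:  v_{3} + v_{7} = v_{1} + v_{4}  ⟹  sig = [2:1,1]
  • {3,8}:  v_{3} + v_{8} = v_{4} + v_{5}  ⟹  sig = [2:1,1]
  • {2,3}:  v_{2} + v_{3} = 2·v_{1} + 2·v_{5}  ⟹  sig = [2:2,2]
  • {1,4,5}:  v_{1} + v_{4} + v_{5} = v_{3}  ⟹  sig = [3:1]
  • {1,5,6}:  v_{1} + v_{5} + v_{6} = v_{2}  ⟹  sig = [3:1]

so the primitive-relation signature multiset is
    |P|=2: 10 collections, coeffs (), (), (), (1,1), (1,1), (1,1), (1,1), (1,1), (1,1), (2,2)
    |P|=3: 2 collections, coeffs (1), (1)


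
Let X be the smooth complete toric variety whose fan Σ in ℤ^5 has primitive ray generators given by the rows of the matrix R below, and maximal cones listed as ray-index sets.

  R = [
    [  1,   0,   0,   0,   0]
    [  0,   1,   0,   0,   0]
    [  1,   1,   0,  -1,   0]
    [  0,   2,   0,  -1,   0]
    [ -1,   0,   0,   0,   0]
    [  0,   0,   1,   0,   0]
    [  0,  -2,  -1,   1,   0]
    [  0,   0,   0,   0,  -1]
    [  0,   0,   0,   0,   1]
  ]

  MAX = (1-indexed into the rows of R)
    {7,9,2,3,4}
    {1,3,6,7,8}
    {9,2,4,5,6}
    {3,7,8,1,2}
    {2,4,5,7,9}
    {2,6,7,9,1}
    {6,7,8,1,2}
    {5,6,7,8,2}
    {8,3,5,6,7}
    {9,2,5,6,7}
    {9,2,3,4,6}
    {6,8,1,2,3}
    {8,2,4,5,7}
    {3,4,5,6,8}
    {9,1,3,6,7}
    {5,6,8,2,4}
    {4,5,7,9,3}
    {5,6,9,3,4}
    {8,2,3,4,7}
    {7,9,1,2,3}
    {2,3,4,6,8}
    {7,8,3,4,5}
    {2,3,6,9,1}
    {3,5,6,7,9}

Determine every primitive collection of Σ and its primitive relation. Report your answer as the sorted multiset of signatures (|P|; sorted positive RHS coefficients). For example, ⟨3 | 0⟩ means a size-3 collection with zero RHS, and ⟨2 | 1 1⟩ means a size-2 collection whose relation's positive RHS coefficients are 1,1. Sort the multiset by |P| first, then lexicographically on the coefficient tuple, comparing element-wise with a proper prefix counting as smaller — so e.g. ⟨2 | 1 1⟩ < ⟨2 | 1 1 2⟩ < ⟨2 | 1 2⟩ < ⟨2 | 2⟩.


Primitive collections (6):

  {1,5}:  v_{1} + v_{5} = 0 — sig = ⟨2 | 0⟩
  {8,9}:  v_{8} + v_{9} = 0 — sig = ⟨2 | 0⟩
  {1,4}:  v_{1} + v_{4} = v_{2} + v_{3} — sig = ⟨2 | 1 1⟩
  {4,6,7}:  v_{4} + v_{6} + v_{7} = 0 — sig = ⟨3 | 0⟩
  {2,3,5}:  v_{2} + v_{3} + v_{5} = v_{4} — sig = ⟨3 | 1⟩
  {2,3,6,7}:  v_{2} + v_{3} + v_{6} + v_{7} = v_{1} — sig = ⟨4 | 1⟩

Signatures (|P|; sorted positive RHS coefficients), sorted:
{ ⟨2 | 0⟩ ×2,  ⟨2 | 1 1⟩,  ⟨3 | 0⟩,  ⟨3 | 1⟩,  ⟨4 | 1⟩ }


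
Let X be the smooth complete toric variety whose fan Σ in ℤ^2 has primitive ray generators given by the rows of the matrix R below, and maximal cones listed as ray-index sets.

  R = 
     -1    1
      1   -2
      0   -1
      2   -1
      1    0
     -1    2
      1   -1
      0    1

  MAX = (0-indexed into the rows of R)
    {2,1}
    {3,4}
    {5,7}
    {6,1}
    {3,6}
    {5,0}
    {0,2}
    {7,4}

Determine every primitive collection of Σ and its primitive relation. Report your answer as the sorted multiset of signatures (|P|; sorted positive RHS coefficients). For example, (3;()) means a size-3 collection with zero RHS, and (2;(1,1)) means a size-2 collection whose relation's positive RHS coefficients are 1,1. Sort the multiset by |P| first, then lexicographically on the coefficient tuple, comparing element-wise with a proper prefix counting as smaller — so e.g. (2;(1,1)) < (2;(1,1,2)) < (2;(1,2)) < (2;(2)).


20 minimal non-faces of Δ(Σ) (on 8 rays):

  P = {0,6}:  v_{0} + v_{6} = 0 ; sig = (2;())
  P = {1,5}:  v_{1} + v_{5} = 0 ; sig = (2;())
  P = {2,7}:  v_{2} + v_{7} = 0 ; sig = (2;())
  P = {0,1}:  v_{0} + v_{1} = v_{2} ; sig = (2;(1))
  P = {0,3}:  v_{0} + v_{3} = v_{4} ; sig = (2;(1))
  P = {0,4}:  v_{0} + v_{4} = v_{7} ; sig = (2;(1))
  P = {0,7}:  v_{0} + v_{7} = v_{5} ; sig = (2;(1))
  P = {1,7}:  v_{1} + v_{7} = v_{6} ; sig = (2;(1))
  P = {2,4}:  v_{2} + v_{4} = v_{6} ; sig = (2;(1))
  P = {2,5}:  v_{2} + v_{5} = v_{0} ; sig = (2;(1))
  P = {2,6}:  v_{2} + v_{6} = v_{1} ; sig = (2;(1))
  P = {4,6}:  v_{4} + v_{6} = v_{3} ; sig = (2;(1))
  P = {5,6}:  v_{5} + v_{6} = v_{7} ; sig = (2;(1))
  P = {6,7}:  v_{6} + v_{7} = v_{4} ; sig = (2;(1))
  P = {3,5}:  v_{3} + v_{5} = v_{4} + v_{7} ; sig = (2;(1,1))
  P = {1,4}:  v_{1} + v_{4} = 2·v_{6} ; sig = (2;(2))
  P = {2,3}:  v_{2} + v_{3} = 2·v_{6} ; sig = (2;(2))
  P = {3,7}:  v_{3} + v_{7} = 2·v_{4} ; sig = (2;(2))
  P = {4,5}:  v_{4} + v_{5} = 2·v_{7} ; sig = (2;(2))
  P = {1,3}:  v_{1} + v_{3} = 3·v_{6} ; sig = (2;(3))

Signatures (|P|; sorted positive RHS coefficients), sorted:
[(2;()), (2;()), (2;()), (2;(1)), (2;(1)), (2;(1)), (2;(1)), (2;(1)), (2;(1)), (2;(1)), (2;(1)), (2;(1)), (2;(1)), (2;(1)), (2;(1,1)), (2;(2)), (2;(2)), (2;(2)), (2;(2)), (2;(3))]
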